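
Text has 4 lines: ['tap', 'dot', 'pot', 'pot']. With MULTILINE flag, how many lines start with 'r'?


With MULTILINE flag, ^ matches the start of each line.
Lines: ['tap', 'dot', 'pot', 'pot']
Checking which lines start with 'r':
  Line 1: 'tap' -> no
  Line 2: 'dot' -> no
  Line 3: 'pot' -> no
  Line 4: 'pot' -> no
Matching lines: []
Count: 0

0


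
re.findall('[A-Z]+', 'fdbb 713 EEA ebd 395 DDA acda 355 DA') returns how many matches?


Pattern '[A-Z]+' finds one or more uppercase letters.
Text: 'fdbb 713 EEA ebd 395 DDA acda 355 DA'
Scanning for matches:
  Match 1: 'EEA'
  Match 2: 'DDA'
  Match 3: 'DA'
Total matches: 3

3


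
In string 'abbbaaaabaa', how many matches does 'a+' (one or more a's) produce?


Pattern 'a+' matches one or more consecutive a's.
String: 'abbbaaaabaa'
Scanning for runs of a:
  Match 1: 'a' (length 1)
  Match 2: 'aaaa' (length 4)
  Match 3: 'aa' (length 2)
Total matches: 3

3


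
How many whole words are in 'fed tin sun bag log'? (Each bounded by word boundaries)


Word boundaries (\b) mark the start/end of each word.
Text: 'fed tin sun bag log'
Splitting by whitespace:
  Word 1: 'fed'
  Word 2: 'tin'
  Word 3: 'sun'
  Word 4: 'bag'
  Word 5: 'log'
Total whole words: 5

5


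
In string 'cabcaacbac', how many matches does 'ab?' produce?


Pattern 'ab?' matches 'a' optionally followed by 'b'.
String: 'cabcaacbac'
Scanning left to right for 'a' then checking next char:
  Match 1: 'ab' (a followed by b)
  Match 2: 'a' (a not followed by b)
  Match 3: 'a' (a not followed by b)
  Match 4: 'a' (a not followed by b)
Total matches: 4

4


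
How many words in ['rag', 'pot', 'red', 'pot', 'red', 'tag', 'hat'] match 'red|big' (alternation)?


Alternation 'red|big' matches either 'red' or 'big'.
Checking each word:
  'rag' -> no
  'pot' -> no
  'red' -> MATCH
  'pot' -> no
  'red' -> MATCH
  'tag' -> no
  'hat' -> no
Matches: ['red', 'red']
Count: 2

2


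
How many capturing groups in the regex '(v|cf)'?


To count capturing groups, count each '(' that starts a group.
Pattern: '(v|cf)'
Walking through the pattern:
  Position 0: '(' -> group #1
Total capturing groups: 1

1


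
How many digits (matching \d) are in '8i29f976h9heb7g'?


\d matches any digit 0-9.
Scanning '8i29f976h9heb7g':
  pos 0: '8' -> DIGIT
  pos 2: '2' -> DIGIT
  pos 3: '9' -> DIGIT
  pos 5: '9' -> DIGIT
  pos 6: '7' -> DIGIT
  pos 7: '6' -> DIGIT
  pos 9: '9' -> DIGIT
  pos 13: '7' -> DIGIT
Digits found: ['8', '2', '9', '9', '7', '6', '9', '7']
Total: 8

8


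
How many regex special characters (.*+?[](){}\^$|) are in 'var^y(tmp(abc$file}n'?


Regex special characters are: . * + ? [ ] ( ) { } \ ^ $ |
Scanning 'var^y(tmp(abc$file}n':
  pos 3: '^' -> SPECIAL
  pos 5: '(' -> SPECIAL
  pos 9: '(' -> SPECIAL
  pos 13: '$' -> SPECIAL
  pos 18: '}' -> SPECIAL
Special chars found: ['^', '(', '(', '$', '}']
Total: 5

5


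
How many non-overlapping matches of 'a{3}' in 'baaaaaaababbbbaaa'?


Pattern 'a{3}' matches exactly 3 consecutive a's (greedy, non-overlapping).
String: 'baaaaaaababbbbaaa'
Scanning for runs of a's:
  Run at pos 1: 'aaaaaaa' (length 7) -> 2 match(es)
  Run at pos 9: 'a' (length 1) -> 0 match(es)
  Run at pos 14: 'aaa' (length 3) -> 1 match(es)
Matches found: ['aaa', 'aaa', 'aaa']
Total: 3

3


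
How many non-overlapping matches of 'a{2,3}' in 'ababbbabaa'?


Pattern 'a{2,3}' matches between 2 and 3 consecutive a's (greedy).
String: 'ababbbabaa'
Finding runs of a's and applying greedy matching:
  Run at pos 0: 'a' (length 1)
  Run at pos 2: 'a' (length 1)
  Run at pos 6: 'a' (length 1)
  Run at pos 8: 'aa' (length 2)
Matches: ['aa']
Count: 1

1


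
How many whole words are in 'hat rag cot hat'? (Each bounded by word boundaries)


Word boundaries (\b) mark the start/end of each word.
Text: 'hat rag cot hat'
Splitting by whitespace:
  Word 1: 'hat'
  Word 2: 'rag'
  Word 3: 'cot'
  Word 4: 'hat'
Total whole words: 4

4


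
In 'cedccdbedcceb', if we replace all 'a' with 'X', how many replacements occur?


re.sub('a', 'X', text) replaces every occurrence of 'a' with 'X'.
Text: 'cedccdbedcceb'
Scanning for 'a':
Total replacements: 0

0


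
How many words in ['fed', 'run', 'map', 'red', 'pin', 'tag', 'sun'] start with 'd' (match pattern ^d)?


Pattern ^d anchors to start of word. Check which words begin with 'd':
  'fed' -> no
  'run' -> no
  'map' -> no
  'red' -> no
  'pin' -> no
  'tag' -> no
  'sun' -> no
Matching words: []
Count: 0

0


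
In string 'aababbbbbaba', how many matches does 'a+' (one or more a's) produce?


Pattern 'a+' matches one or more consecutive a's.
String: 'aababbbbbaba'
Scanning for runs of a:
  Match 1: 'aa' (length 2)
  Match 2: 'a' (length 1)
  Match 3: 'a' (length 1)
  Match 4: 'a' (length 1)
Total matches: 4

4


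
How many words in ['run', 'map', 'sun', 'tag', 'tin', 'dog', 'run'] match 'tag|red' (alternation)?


Alternation 'tag|red' matches either 'tag' or 'red'.
Checking each word:
  'run' -> no
  'map' -> no
  'sun' -> no
  'tag' -> MATCH
  'tin' -> no
  'dog' -> no
  'run' -> no
Matches: ['tag']
Count: 1

1


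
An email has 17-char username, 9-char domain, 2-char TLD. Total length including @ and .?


An email address has format: username@domain.tld
Username length: 17
'@' character: 1
Domain length: 9
'.' character: 1
TLD length: 2
Total = 17 + 1 + 9 + 1 + 2 = 30

30


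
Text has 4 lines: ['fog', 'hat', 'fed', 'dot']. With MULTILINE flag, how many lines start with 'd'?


With MULTILINE flag, ^ matches the start of each line.
Lines: ['fog', 'hat', 'fed', 'dot']
Checking which lines start with 'd':
  Line 1: 'fog' -> no
  Line 2: 'hat' -> no
  Line 3: 'fed' -> no
  Line 4: 'dot' -> MATCH
Matching lines: ['dot']
Count: 1

1


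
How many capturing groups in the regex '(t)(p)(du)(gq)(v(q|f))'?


To count capturing groups, count each '(' that starts a group.
Pattern: '(t)(p)(du)(gq)(v(q|f))'
Walking through the pattern:
  Position 0: '(' -> group #1
  Position 3: '(' -> group #2
  Position 6: '(' -> group #3
  Position 10: '(' -> group #4
  Position 14: '(' -> group #5
  Position 16: '(' -> group #6
Total capturing groups: 6

6


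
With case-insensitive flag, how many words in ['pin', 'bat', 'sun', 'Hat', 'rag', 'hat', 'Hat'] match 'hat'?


Case-insensitive matching: compare each word's lowercase form to 'hat'.
  'pin' -> lower='pin' -> no
  'bat' -> lower='bat' -> no
  'sun' -> lower='sun' -> no
  'Hat' -> lower='hat' -> MATCH
  'rag' -> lower='rag' -> no
  'hat' -> lower='hat' -> MATCH
  'Hat' -> lower='hat' -> MATCH
Matches: ['Hat', 'hat', 'Hat']
Count: 3

3


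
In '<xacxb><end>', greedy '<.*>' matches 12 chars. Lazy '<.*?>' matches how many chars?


Greedy '<.*>' tries to match as MUCH as possible.
Lazy '<.*?>' tries to match as LITTLE as possible.

String: '<xacxb><end>'
Greedy '<.*>' starts at first '<' and extends to the LAST '>': '<xacxb><end>' (12 chars)
Lazy '<.*?>' starts at first '<' and stops at the FIRST '>': '<xacxb>' (7 chars)

7


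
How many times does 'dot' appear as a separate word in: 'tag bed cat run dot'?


Scanning each word for exact match 'dot':
  Word 1: 'tag' -> no
  Word 2: 'bed' -> no
  Word 3: 'cat' -> no
  Word 4: 'run' -> no
  Word 5: 'dot' -> MATCH
Total matches: 1

1


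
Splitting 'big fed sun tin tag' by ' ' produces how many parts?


Splitting by ' ' breaks the string at each occurrence of the separator.
Text: 'big fed sun tin tag'
Parts after split:
  Part 1: 'big'
  Part 2: 'fed'
  Part 3: 'sun'
  Part 4: 'tin'
  Part 5: 'tag'
Total parts: 5

5


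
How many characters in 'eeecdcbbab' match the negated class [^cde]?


Negated class [^cde] matches any char NOT in {c, d, e}
Scanning 'eeecdcbbab':
  pos 0: 'e' -> no (excluded)
  pos 1: 'e' -> no (excluded)
  pos 2: 'e' -> no (excluded)
  pos 3: 'c' -> no (excluded)
  pos 4: 'd' -> no (excluded)
  pos 5: 'c' -> no (excluded)
  pos 6: 'b' -> MATCH
  pos 7: 'b' -> MATCH
  pos 8: 'a' -> MATCH
  pos 9: 'b' -> MATCH
Total matches: 4

4


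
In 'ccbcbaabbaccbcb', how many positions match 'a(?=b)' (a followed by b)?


Lookahead 'a(?=b)' matches 'a' only when followed by 'b'.
String: 'ccbcbaabbaccbcb'
Checking each position where char is 'a':
  pos 5: 'a' -> no (next='a')
  pos 6: 'a' -> MATCH (next='b')
  pos 9: 'a' -> no (next='c')
Matching positions: [6]
Count: 1

1


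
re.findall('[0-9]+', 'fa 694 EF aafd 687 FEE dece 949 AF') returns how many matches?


Pattern '[0-9]+' finds one or more digits.
Text: 'fa 694 EF aafd 687 FEE dece 949 AF'
Scanning for matches:
  Match 1: '694'
  Match 2: '687'
  Match 3: '949'
Total matches: 3

3


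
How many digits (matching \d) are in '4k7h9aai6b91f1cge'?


\d matches any digit 0-9.
Scanning '4k7h9aai6b91f1cge':
  pos 0: '4' -> DIGIT
  pos 2: '7' -> DIGIT
  pos 4: '9' -> DIGIT
  pos 8: '6' -> DIGIT
  pos 10: '9' -> DIGIT
  pos 11: '1' -> DIGIT
  pos 13: '1' -> DIGIT
Digits found: ['4', '7', '9', '6', '9', '1', '1']
Total: 7

7


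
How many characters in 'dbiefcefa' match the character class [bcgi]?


Character class [bcgi] matches any of: {b, c, g, i}
Scanning string 'dbiefcefa' character by character:
  pos 0: 'd' -> no
  pos 1: 'b' -> MATCH
  pos 2: 'i' -> MATCH
  pos 3: 'e' -> no
  pos 4: 'f' -> no
  pos 5: 'c' -> MATCH
  pos 6: 'e' -> no
  pos 7: 'f' -> no
  pos 8: 'a' -> no
Total matches: 3

3


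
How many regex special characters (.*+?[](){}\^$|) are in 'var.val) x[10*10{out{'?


Regex special characters are: . * + ? [ ] ( ) { } \ ^ $ |
Scanning 'var.val) x[10*10{out{':
  pos 3: '.' -> SPECIAL
  pos 7: ')' -> SPECIAL
  pos 10: '[' -> SPECIAL
  pos 13: '*' -> SPECIAL
  pos 16: '{' -> SPECIAL
  pos 20: '{' -> SPECIAL
Special chars found: ['.', ')', '[', '*', '{', '{']
Total: 6

6


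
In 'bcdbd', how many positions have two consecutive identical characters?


Looking for consecutive identical characters in 'bcdbd':
  pos 0-1: 'b' vs 'c' -> different
  pos 1-2: 'c' vs 'd' -> different
  pos 2-3: 'd' vs 'b' -> different
  pos 3-4: 'b' vs 'd' -> different
Consecutive identical pairs: []
Count: 0

0


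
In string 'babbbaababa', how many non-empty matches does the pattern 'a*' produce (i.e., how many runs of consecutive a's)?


Pattern 'a*' matches zero or more a's. We want non-empty runs of consecutive a's.
String: 'babbbaababa'
Walking through the string to find runs of a's:
  Run 1: positions 1-1 -> 'a'
  Run 2: positions 5-6 -> 'aa'
  Run 3: positions 8-8 -> 'a'
  Run 4: positions 10-10 -> 'a'
Non-empty runs found: ['a', 'aa', 'a', 'a']
Count: 4

4


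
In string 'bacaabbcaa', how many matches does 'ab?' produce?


Pattern 'ab?' matches 'a' optionally followed by 'b'.
String: 'bacaabbcaa'
Scanning left to right for 'a' then checking next char:
  Match 1: 'a' (a not followed by b)
  Match 2: 'a' (a not followed by b)
  Match 3: 'ab' (a followed by b)
  Match 4: 'a' (a not followed by b)
  Match 5: 'a' (a not followed by b)
Total matches: 5

5


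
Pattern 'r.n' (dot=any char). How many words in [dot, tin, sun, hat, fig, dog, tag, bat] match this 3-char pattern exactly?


Pattern 'r.n' means: starts with 'r', any single char, ends with 'n'.
Checking each word (must be exactly 3 chars):
  'dot' (len=3): no
  'tin' (len=3): no
  'sun' (len=3): no
  'hat' (len=3): no
  'fig' (len=3): no
  'dog' (len=3): no
  'tag' (len=3): no
  'bat' (len=3): no
Matching words: []
Total: 0

0


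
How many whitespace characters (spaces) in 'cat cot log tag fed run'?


\s matches whitespace characters (spaces, tabs, etc.).
Text: 'cat cot log tag fed run'
This text has 6 words separated by spaces.
Number of spaces = number of words - 1 = 6 - 1 = 5

5


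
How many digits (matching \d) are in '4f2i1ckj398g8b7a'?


\d matches any digit 0-9.
Scanning '4f2i1ckj398g8b7a':
  pos 0: '4' -> DIGIT
  pos 2: '2' -> DIGIT
  pos 4: '1' -> DIGIT
  pos 8: '3' -> DIGIT
  pos 9: '9' -> DIGIT
  pos 10: '8' -> DIGIT
  pos 12: '8' -> DIGIT
  pos 14: '7' -> DIGIT
Digits found: ['4', '2', '1', '3', '9', '8', '8', '7']
Total: 8

8


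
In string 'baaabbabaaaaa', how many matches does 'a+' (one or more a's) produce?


Pattern 'a+' matches one or more consecutive a's.
String: 'baaabbabaaaaa'
Scanning for runs of a:
  Match 1: 'aaa' (length 3)
  Match 2: 'a' (length 1)
  Match 3: 'aaaaa' (length 5)
Total matches: 3

3


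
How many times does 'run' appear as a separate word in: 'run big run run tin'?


Scanning each word for exact match 'run':
  Word 1: 'run' -> MATCH
  Word 2: 'big' -> no
  Word 3: 'run' -> MATCH
  Word 4: 'run' -> MATCH
  Word 5: 'tin' -> no
Total matches: 3

3


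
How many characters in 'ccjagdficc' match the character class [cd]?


Character class [cd] matches any of: {c, d}
Scanning string 'ccjagdficc' character by character:
  pos 0: 'c' -> MATCH
  pos 1: 'c' -> MATCH
  pos 2: 'j' -> no
  pos 3: 'a' -> no
  pos 4: 'g' -> no
  pos 5: 'd' -> MATCH
  pos 6: 'f' -> no
  pos 7: 'i' -> no
  pos 8: 'c' -> MATCH
  pos 9: 'c' -> MATCH
Total matches: 5

5


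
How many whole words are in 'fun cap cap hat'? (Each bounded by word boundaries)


Word boundaries (\b) mark the start/end of each word.
Text: 'fun cap cap hat'
Splitting by whitespace:
  Word 1: 'fun'
  Word 2: 'cap'
  Word 3: 'cap'
  Word 4: 'hat'
Total whole words: 4

4


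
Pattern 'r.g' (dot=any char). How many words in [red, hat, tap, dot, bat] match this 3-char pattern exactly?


Pattern 'r.g' means: starts with 'r', any single char, ends with 'g'.
Checking each word (must be exactly 3 chars):
  'red' (len=3): no
  'hat' (len=3): no
  'tap' (len=3): no
  'dot' (len=3): no
  'bat' (len=3): no
Matching words: []
Total: 0

0


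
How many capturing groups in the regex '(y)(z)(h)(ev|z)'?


To count capturing groups, count each '(' that starts a group.
Pattern: '(y)(z)(h)(ev|z)'
Walking through the pattern:
  Position 0: '(' -> group #1
  Position 3: '(' -> group #2
  Position 6: '(' -> group #3
  Position 9: '(' -> group #4
Total capturing groups: 4

4


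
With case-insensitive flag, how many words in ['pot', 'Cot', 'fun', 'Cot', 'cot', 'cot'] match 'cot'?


Case-insensitive matching: compare each word's lowercase form to 'cot'.
  'pot' -> lower='pot' -> no
  'Cot' -> lower='cot' -> MATCH
  'fun' -> lower='fun' -> no
  'Cot' -> lower='cot' -> MATCH
  'cot' -> lower='cot' -> MATCH
  'cot' -> lower='cot' -> MATCH
Matches: ['Cot', 'Cot', 'cot', 'cot']
Count: 4

4


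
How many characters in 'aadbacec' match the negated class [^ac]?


Negated class [^ac] matches any char NOT in {a, c}
Scanning 'aadbacec':
  pos 0: 'a' -> no (excluded)
  pos 1: 'a' -> no (excluded)
  pos 2: 'd' -> MATCH
  pos 3: 'b' -> MATCH
  pos 4: 'a' -> no (excluded)
  pos 5: 'c' -> no (excluded)
  pos 6: 'e' -> MATCH
  pos 7: 'c' -> no (excluded)
Total matches: 3

3


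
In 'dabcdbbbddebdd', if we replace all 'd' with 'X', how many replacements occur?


re.sub('d', 'X', text) replaces every occurrence of 'd' with 'X'.
Text: 'dabcdbbbddebdd'
Scanning for 'd':
  pos 0: 'd' -> replacement #1
  pos 4: 'd' -> replacement #2
  pos 8: 'd' -> replacement #3
  pos 9: 'd' -> replacement #4
  pos 12: 'd' -> replacement #5
  pos 13: 'd' -> replacement #6
Total replacements: 6

6


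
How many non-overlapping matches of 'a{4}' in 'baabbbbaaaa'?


Pattern 'a{4}' matches exactly 4 consecutive a's (greedy, non-overlapping).
String: 'baabbbbaaaa'
Scanning for runs of a's:
  Run at pos 1: 'aa' (length 2) -> 0 match(es)
  Run at pos 7: 'aaaa' (length 4) -> 1 match(es)
Matches found: ['aaaa']
Total: 1

1


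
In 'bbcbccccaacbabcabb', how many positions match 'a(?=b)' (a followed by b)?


Lookahead 'a(?=b)' matches 'a' only when followed by 'b'.
String: 'bbcbccccaacbabcabb'
Checking each position where char is 'a':
  pos 8: 'a' -> no (next='a')
  pos 9: 'a' -> no (next='c')
  pos 12: 'a' -> MATCH (next='b')
  pos 15: 'a' -> MATCH (next='b')
Matching positions: [12, 15]
Count: 2

2


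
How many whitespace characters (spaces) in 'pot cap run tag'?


\s matches whitespace characters (spaces, tabs, etc.).
Text: 'pot cap run tag'
This text has 4 words separated by spaces.
Number of spaces = number of words - 1 = 4 - 1 = 3

3


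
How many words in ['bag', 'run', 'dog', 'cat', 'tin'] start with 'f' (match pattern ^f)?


Pattern ^f anchors to start of word. Check which words begin with 'f':
  'bag' -> no
  'run' -> no
  'dog' -> no
  'cat' -> no
  'tin' -> no
Matching words: []
Count: 0

0


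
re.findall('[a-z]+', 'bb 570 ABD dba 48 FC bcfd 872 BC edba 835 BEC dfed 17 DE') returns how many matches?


Pattern '[a-z]+' finds one or more lowercase letters.
Text: 'bb 570 ABD dba 48 FC bcfd 872 BC edba 835 BEC dfed 17 DE'
Scanning for matches:
  Match 1: 'bb'
  Match 2: 'dba'
  Match 3: 'bcfd'
  Match 4: 'edba'
  Match 5: 'dfed'
Total matches: 5

5


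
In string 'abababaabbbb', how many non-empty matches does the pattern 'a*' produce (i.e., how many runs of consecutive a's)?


Pattern 'a*' matches zero or more a's. We want non-empty runs of consecutive a's.
String: 'abababaabbbb'
Walking through the string to find runs of a's:
  Run 1: positions 0-0 -> 'a'
  Run 2: positions 2-2 -> 'a'
  Run 3: positions 4-4 -> 'a'
  Run 4: positions 6-7 -> 'aa'
Non-empty runs found: ['a', 'a', 'a', 'aa']
Count: 4

4


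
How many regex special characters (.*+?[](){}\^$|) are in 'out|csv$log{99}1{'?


Regex special characters are: . * + ? [ ] ( ) { } \ ^ $ |
Scanning 'out|csv$log{99}1{':
  pos 3: '|' -> SPECIAL
  pos 7: '$' -> SPECIAL
  pos 11: '{' -> SPECIAL
  pos 14: '}' -> SPECIAL
  pos 16: '{' -> SPECIAL
Special chars found: ['|', '$', '{', '}', '{']
Total: 5

5


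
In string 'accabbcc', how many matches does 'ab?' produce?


Pattern 'ab?' matches 'a' optionally followed by 'b'.
String: 'accabbcc'
Scanning left to right for 'a' then checking next char:
  Match 1: 'a' (a not followed by b)
  Match 2: 'ab' (a followed by b)
Total matches: 2

2


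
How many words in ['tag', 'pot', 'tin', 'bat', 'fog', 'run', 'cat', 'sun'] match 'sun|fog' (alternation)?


Alternation 'sun|fog' matches either 'sun' or 'fog'.
Checking each word:
  'tag' -> no
  'pot' -> no
  'tin' -> no
  'bat' -> no
  'fog' -> MATCH
  'run' -> no
  'cat' -> no
  'sun' -> MATCH
Matches: ['fog', 'sun']
Count: 2

2


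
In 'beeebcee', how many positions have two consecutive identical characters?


Looking for consecutive identical characters in 'beeebcee':
  pos 0-1: 'b' vs 'e' -> different
  pos 1-2: 'e' vs 'e' -> MATCH ('ee')
  pos 2-3: 'e' vs 'e' -> MATCH ('ee')
  pos 3-4: 'e' vs 'b' -> different
  pos 4-5: 'b' vs 'c' -> different
  pos 5-6: 'c' vs 'e' -> different
  pos 6-7: 'e' vs 'e' -> MATCH ('ee')
Consecutive identical pairs: ['ee', 'ee', 'ee']
Count: 3

3


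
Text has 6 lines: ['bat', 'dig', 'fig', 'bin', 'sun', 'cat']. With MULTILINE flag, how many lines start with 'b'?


With MULTILINE flag, ^ matches the start of each line.
Lines: ['bat', 'dig', 'fig', 'bin', 'sun', 'cat']
Checking which lines start with 'b':
  Line 1: 'bat' -> MATCH
  Line 2: 'dig' -> no
  Line 3: 'fig' -> no
  Line 4: 'bin' -> MATCH
  Line 5: 'sun' -> no
  Line 6: 'cat' -> no
Matching lines: ['bat', 'bin']
Count: 2

2


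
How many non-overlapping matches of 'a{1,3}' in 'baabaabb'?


Pattern 'a{1,3}' matches between 1 and 3 consecutive a's (greedy).
String: 'baabaabb'
Finding runs of a's and applying greedy matching:
  Run at pos 1: 'aa' (length 2)
  Run at pos 4: 'aa' (length 2)
Matches: ['aa', 'aa']
Count: 2

2


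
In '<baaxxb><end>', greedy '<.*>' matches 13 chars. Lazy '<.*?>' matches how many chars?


Greedy '<.*>' tries to match as MUCH as possible.
Lazy '<.*?>' tries to match as LITTLE as possible.

String: '<baaxxb><end>'
Greedy '<.*>' starts at first '<' and extends to the LAST '>': '<baaxxb><end>' (13 chars)
Lazy '<.*?>' starts at first '<' and stops at the FIRST '>': '<baaxxb>' (8 chars)

8


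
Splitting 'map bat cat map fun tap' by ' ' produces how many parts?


Splitting by ' ' breaks the string at each occurrence of the separator.
Text: 'map bat cat map fun tap'
Parts after split:
  Part 1: 'map'
  Part 2: 'bat'
  Part 3: 'cat'
  Part 4: 'map'
  Part 5: 'fun'
  Part 6: 'tap'
Total parts: 6

6


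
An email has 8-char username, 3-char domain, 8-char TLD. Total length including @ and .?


An email address has format: username@domain.tld
Username length: 8
'@' character: 1
Domain length: 3
'.' character: 1
TLD length: 8
Total = 8 + 1 + 3 + 1 + 8 = 21

21


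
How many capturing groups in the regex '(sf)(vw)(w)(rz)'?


To count capturing groups, count each '(' that starts a group.
Pattern: '(sf)(vw)(w)(rz)'
Walking through the pattern:
  Position 0: '(' -> group #1
  Position 4: '(' -> group #2
  Position 8: '(' -> group #3
  Position 11: '(' -> group #4
Total capturing groups: 4

4


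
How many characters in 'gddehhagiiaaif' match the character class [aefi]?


Character class [aefi] matches any of: {a, e, f, i}
Scanning string 'gddehhagiiaaif' character by character:
  pos 0: 'g' -> no
  pos 1: 'd' -> no
  pos 2: 'd' -> no
  pos 3: 'e' -> MATCH
  pos 4: 'h' -> no
  pos 5: 'h' -> no
  pos 6: 'a' -> MATCH
  pos 7: 'g' -> no
  pos 8: 'i' -> MATCH
  pos 9: 'i' -> MATCH
  pos 10: 'a' -> MATCH
  pos 11: 'a' -> MATCH
  pos 12: 'i' -> MATCH
  pos 13: 'f' -> MATCH
Total matches: 8

8


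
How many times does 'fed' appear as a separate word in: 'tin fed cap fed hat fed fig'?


Scanning each word for exact match 'fed':
  Word 1: 'tin' -> no
  Word 2: 'fed' -> MATCH
  Word 3: 'cap' -> no
  Word 4: 'fed' -> MATCH
  Word 5: 'hat' -> no
  Word 6: 'fed' -> MATCH
  Word 7: 'fig' -> no
Total matches: 3

3


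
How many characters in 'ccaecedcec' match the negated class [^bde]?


Negated class [^bde] matches any char NOT in {b, d, e}
Scanning 'ccaecedcec':
  pos 0: 'c' -> MATCH
  pos 1: 'c' -> MATCH
  pos 2: 'a' -> MATCH
  pos 3: 'e' -> no (excluded)
  pos 4: 'c' -> MATCH
  pos 5: 'e' -> no (excluded)
  pos 6: 'd' -> no (excluded)
  pos 7: 'c' -> MATCH
  pos 8: 'e' -> no (excluded)
  pos 9: 'c' -> MATCH
Total matches: 6

6


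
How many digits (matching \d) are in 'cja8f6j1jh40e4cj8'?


\d matches any digit 0-9.
Scanning 'cja8f6j1jh40e4cj8':
  pos 3: '8' -> DIGIT
  pos 5: '6' -> DIGIT
  pos 7: '1' -> DIGIT
  pos 10: '4' -> DIGIT
  pos 11: '0' -> DIGIT
  pos 13: '4' -> DIGIT
  pos 16: '8' -> DIGIT
Digits found: ['8', '6', '1', '4', '0', '4', '8']
Total: 7

7


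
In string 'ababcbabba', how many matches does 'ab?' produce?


Pattern 'ab?' matches 'a' optionally followed by 'b'.
String: 'ababcbabba'
Scanning left to right for 'a' then checking next char:
  Match 1: 'ab' (a followed by b)
  Match 2: 'ab' (a followed by b)
  Match 3: 'ab' (a followed by b)
  Match 4: 'a' (a not followed by b)
Total matches: 4

4


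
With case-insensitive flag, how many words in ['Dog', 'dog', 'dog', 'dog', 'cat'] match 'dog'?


Case-insensitive matching: compare each word's lowercase form to 'dog'.
  'Dog' -> lower='dog' -> MATCH
  'dog' -> lower='dog' -> MATCH
  'dog' -> lower='dog' -> MATCH
  'dog' -> lower='dog' -> MATCH
  'cat' -> lower='cat' -> no
Matches: ['Dog', 'dog', 'dog', 'dog']
Count: 4

4


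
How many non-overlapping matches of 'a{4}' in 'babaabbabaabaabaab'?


Pattern 'a{4}' matches exactly 4 consecutive a's (greedy, non-overlapping).
String: 'babaabbabaabaabaab'
Scanning for runs of a's:
  Run at pos 1: 'a' (length 1) -> 0 match(es)
  Run at pos 3: 'aa' (length 2) -> 0 match(es)
  Run at pos 7: 'a' (length 1) -> 0 match(es)
  Run at pos 9: 'aa' (length 2) -> 0 match(es)
  Run at pos 12: 'aa' (length 2) -> 0 match(es)
  Run at pos 15: 'aa' (length 2) -> 0 match(es)
Matches found: []
Total: 0

0


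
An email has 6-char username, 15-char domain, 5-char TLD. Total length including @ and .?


An email address has format: username@domain.tld
Username length: 6
'@' character: 1
Domain length: 15
'.' character: 1
TLD length: 5
Total = 6 + 1 + 15 + 1 + 5 = 28

28


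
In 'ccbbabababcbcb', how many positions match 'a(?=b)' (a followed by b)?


Lookahead 'a(?=b)' matches 'a' only when followed by 'b'.
String: 'ccbbabababcbcb'
Checking each position where char is 'a':
  pos 4: 'a' -> MATCH (next='b')
  pos 6: 'a' -> MATCH (next='b')
  pos 8: 'a' -> MATCH (next='b')
Matching positions: [4, 6, 8]
Count: 3

3


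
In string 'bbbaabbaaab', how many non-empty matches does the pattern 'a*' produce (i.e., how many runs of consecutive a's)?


Pattern 'a*' matches zero or more a's. We want non-empty runs of consecutive a's.
String: 'bbbaabbaaab'
Walking through the string to find runs of a's:
  Run 1: positions 3-4 -> 'aa'
  Run 2: positions 7-9 -> 'aaa'
Non-empty runs found: ['aa', 'aaa']
Count: 2

2


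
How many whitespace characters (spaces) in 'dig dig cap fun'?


\s matches whitespace characters (spaces, tabs, etc.).
Text: 'dig dig cap fun'
This text has 4 words separated by spaces.
Number of spaces = number of words - 1 = 4 - 1 = 3

3


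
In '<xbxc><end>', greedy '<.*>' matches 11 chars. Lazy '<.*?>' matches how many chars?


Greedy '<.*>' tries to match as MUCH as possible.
Lazy '<.*?>' tries to match as LITTLE as possible.

String: '<xbxc><end>'
Greedy '<.*>' starts at first '<' and extends to the LAST '>': '<xbxc><end>' (11 chars)
Lazy '<.*?>' starts at first '<' and stops at the FIRST '>': '<xbxc>' (6 chars)

6


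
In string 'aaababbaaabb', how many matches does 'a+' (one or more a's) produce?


Pattern 'a+' matches one or more consecutive a's.
String: 'aaababbaaabb'
Scanning for runs of a:
  Match 1: 'aaa' (length 3)
  Match 2: 'a' (length 1)
  Match 3: 'aaa' (length 3)
Total matches: 3

3


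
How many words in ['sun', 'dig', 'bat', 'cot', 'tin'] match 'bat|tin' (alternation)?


Alternation 'bat|tin' matches either 'bat' or 'tin'.
Checking each word:
  'sun' -> no
  'dig' -> no
  'bat' -> MATCH
  'cot' -> no
  'tin' -> MATCH
Matches: ['bat', 'tin']
Count: 2

2


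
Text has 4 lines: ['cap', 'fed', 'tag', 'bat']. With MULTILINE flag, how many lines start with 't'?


With MULTILINE flag, ^ matches the start of each line.
Lines: ['cap', 'fed', 'tag', 'bat']
Checking which lines start with 't':
  Line 1: 'cap' -> no
  Line 2: 'fed' -> no
  Line 3: 'tag' -> MATCH
  Line 4: 'bat' -> no
Matching lines: ['tag']
Count: 1

1


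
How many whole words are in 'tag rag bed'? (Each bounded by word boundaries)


Word boundaries (\b) mark the start/end of each word.
Text: 'tag rag bed'
Splitting by whitespace:
  Word 1: 'tag'
  Word 2: 'rag'
  Word 3: 'bed'
Total whole words: 3

3


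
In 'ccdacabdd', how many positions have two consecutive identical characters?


Looking for consecutive identical characters in 'ccdacabdd':
  pos 0-1: 'c' vs 'c' -> MATCH ('cc')
  pos 1-2: 'c' vs 'd' -> different
  pos 2-3: 'd' vs 'a' -> different
  pos 3-4: 'a' vs 'c' -> different
  pos 4-5: 'c' vs 'a' -> different
  pos 5-6: 'a' vs 'b' -> different
  pos 6-7: 'b' vs 'd' -> different
  pos 7-8: 'd' vs 'd' -> MATCH ('dd')
Consecutive identical pairs: ['cc', 'dd']
Count: 2

2


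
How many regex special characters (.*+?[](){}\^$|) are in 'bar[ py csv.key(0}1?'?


Regex special characters are: . * + ? [ ] ( ) { } \ ^ $ |
Scanning 'bar[ py csv.key(0}1?':
  pos 3: '[' -> SPECIAL
  pos 11: '.' -> SPECIAL
  pos 15: '(' -> SPECIAL
  pos 17: '}' -> SPECIAL
  pos 19: '?' -> SPECIAL
Special chars found: ['[', '.', '(', '}', '?']
Total: 5

5


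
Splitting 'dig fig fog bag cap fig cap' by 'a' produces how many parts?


Splitting by 'a' breaks the string at each occurrence of the separator.
Text: 'dig fig fog bag cap fig cap'
Parts after split:
  Part 1: 'dig fig fog b'
  Part 2: 'g c'
  Part 3: 'p fig c'
  Part 4: 'p'
Total parts: 4

4


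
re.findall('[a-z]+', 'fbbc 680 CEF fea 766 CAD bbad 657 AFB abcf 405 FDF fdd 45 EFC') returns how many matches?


Pattern '[a-z]+' finds one or more lowercase letters.
Text: 'fbbc 680 CEF fea 766 CAD bbad 657 AFB abcf 405 FDF fdd 45 EFC'
Scanning for matches:
  Match 1: 'fbbc'
  Match 2: 'fea'
  Match 3: 'bbad'
  Match 4: 'abcf'
  Match 5: 'fdd'
Total matches: 5

5


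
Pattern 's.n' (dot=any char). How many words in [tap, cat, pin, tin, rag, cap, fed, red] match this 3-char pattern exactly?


Pattern 's.n' means: starts with 's', any single char, ends with 'n'.
Checking each word (must be exactly 3 chars):
  'tap' (len=3): no
  'cat' (len=3): no
  'pin' (len=3): no
  'tin' (len=3): no
  'rag' (len=3): no
  'cap' (len=3): no
  'fed' (len=3): no
  'red' (len=3): no
Matching words: []
Total: 0

0


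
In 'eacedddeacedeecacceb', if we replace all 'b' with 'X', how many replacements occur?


re.sub('b', 'X', text) replaces every occurrence of 'b' with 'X'.
Text: 'eacedddeacedeecacceb'
Scanning for 'b':
  pos 19: 'b' -> replacement #1
Total replacements: 1

1


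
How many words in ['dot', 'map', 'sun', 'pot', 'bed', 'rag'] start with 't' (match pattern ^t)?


Pattern ^t anchors to start of word. Check which words begin with 't':
  'dot' -> no
  'map' -> no
  'sun' -> no
  'pot' -> no
  'bed' -> no
  'rag' -> no
Matching words: []
Count: 0

0


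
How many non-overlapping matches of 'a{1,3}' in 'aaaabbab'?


Pattern 'a{1,3}' matches between 1 and 3 consecutive a's (greedy).
String: 'aaaabbab'
Finding runs of a's and applying greedy matching:
  Run at pos 0: 'aaaa' (length 4)
  Run at pos 6: 'a' (length 1)
Matches: ['aaa', 'a', 'a']
Count: 3

3


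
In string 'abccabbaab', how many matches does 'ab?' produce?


Pattern 'ab?' matches 'a' optionally followed by 'b'.
String: 'abccabbaab'
Scanning left to right for 'a' then checking next char:
  Match 1: 'ab' (a followed by b)
  Match 2: 'ab' (a followed by b)
  Match 3: 'a' (a not followed by b)
  Match 4: 'ab' (a followed by b)
Total matches: 4

4


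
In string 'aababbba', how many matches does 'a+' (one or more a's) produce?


Pattern 'a+' matches one or more consecutive a's.
String: 'aababbba'
Scanning for runs of a:
  Match 1: 'aa' (length 2)
  Match 2: 'a' (length 1)
  Match 3: 'a' (length 1)
Total matches: 3

3


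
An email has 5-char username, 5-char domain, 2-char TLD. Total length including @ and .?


An email address has format: username@domain.tld
Username length: 5
'@' character: 1
Domain length: 5
'.' character: 1
TLD length: 2
Total = 5 + 1 + 5 + 1 + 2 = 14

14


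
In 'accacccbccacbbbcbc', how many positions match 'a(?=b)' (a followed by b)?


Lookahead 'a(?=b)' matches 'a' only when followed by 'b'.
String: 'accacccbccacbbbcbc'
Checking each position where char is 'a':
  pos 0: 'a' -> no (next='c')
  pos 3: 'a' -> no (next='c')
  pos 10: 'a' -> no (next='c')
Matching positions: []
Count: 0

0


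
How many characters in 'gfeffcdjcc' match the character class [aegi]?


Character class [aegi] matches any of: {a, e, g, i}
Scanning string 'gfeffcdjcc' character by character:
  pos 0: 'g' -> MATCH
  pos 1: 'f' -> no
  pos 2: 'e' -> MATCH
  pos 3: 'f' -> no
  pos 4: 'f' -> no
  pos 5: 'c' -> no
  pos 6: 'd' -> no
  pos 7: 'j' -> no
  pos 8: 'c' -> no
  pos 9: 'c' -> no
Total matches: 2

2


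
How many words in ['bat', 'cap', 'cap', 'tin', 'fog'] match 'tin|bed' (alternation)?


Alternation 'tin|bed' matches either 'tin' or 'bed'.
Checking each word:
  'bat' -> no
  'cap' -> no
  'cap' -> no
  'tin' -> MATCH
  'fog' -> no
Matches: ['tin']
Count: 1

1


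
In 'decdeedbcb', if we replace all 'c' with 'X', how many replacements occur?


re.sub('c', 'X', text) replaces every occurrence of 'c' with 'X'.
Text: 'decdeedbcb'
Scanning for 'c':
  pos 2: 'c' -> replacement #1
  pos 8: 'c' -> replacement #2
Total replacements: 2

2


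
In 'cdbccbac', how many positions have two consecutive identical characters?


Looking for consecutive identical characters in 'cdbccbac':
  pos 0-1: 'c' vs 'd' -> different
  pos 1-2: 'd' vs 'b' -> different
  pos 2-3: 'b' vs 'c' -> different
  pos 3-4: 'c' vs 'c' -> MATCH ('cc')
  pos 4-5: 'c' vs 'b' -> different
  pos 5-6: 'b' vs 'a' -> different
  pos 6-7: 'a' vs 'c' -> different
Consecutive identical pairs: ['cc']
Count: 1

1


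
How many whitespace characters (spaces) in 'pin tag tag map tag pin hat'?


\s matches whitespace characters (spaces, tabs, etc.).
Text: 'pin tag tag map tag pin hat'
This text has 7 words separated by spaces.
Number of spaces = number of words - 1 = 7 - 1 = 6

6


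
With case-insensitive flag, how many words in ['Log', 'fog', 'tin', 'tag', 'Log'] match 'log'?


Case-insensitive matching: compare each word's lowercase form to 'log'.
  'Log' -> lower='log' -> MATCH
  'fog' -> lower='fog' -> no
  'tin' -> lower='tin' -> no
  'tag' -> lower='tag' -> no
  'Log' -> lower='log' -> MATCH
Matches: ['Log', 'Log']
Count: 2

2


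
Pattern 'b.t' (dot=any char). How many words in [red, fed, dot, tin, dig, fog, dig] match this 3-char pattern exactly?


Pattern 'b.t' means: starts with 'b', any single char, ends with 't'.
Checking each word (must be exactly 3 chars):
  'red' (len=3): no
  'fed' (len=3): no
  'dot' (len=3): no
  'tin' (len=3): no
  'dig' (len=3): no
  'fog' (len=3): no
  'dig' (len=3): no
Matching words: []
Total: 0

0


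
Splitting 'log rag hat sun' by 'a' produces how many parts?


Splitting by 'a' breaks the string at each occurrence of the separator.
Text: 'log rag hat sun'
Parts after split:
  Part 1: 'log r'
  Part 2: 'g h'
  Part 3: 't sun'
Total parts: 3

3


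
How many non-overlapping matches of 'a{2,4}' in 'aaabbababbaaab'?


Pattern 'a{2,4}' matches between 2 and 4 consecutive a's (greedy).
String: 'aaabbababbaaab'
Finding runs of a's and applying greedy matching:
  Run at pos 0: 'aaa' (length 3)
  Run at pos 5: 'a' (length 1)
  Run at pos 7: 'a' (length 1)
  Run at pos 10: 'aaa' (length 3)
Matches: ['aaa', 'aaa']
Count: 2

2


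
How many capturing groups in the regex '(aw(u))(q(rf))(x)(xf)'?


To count capturing groups, count each '(' that starts a group.
Pattern: '(aw(u))(q(rf))(x)(xf)'
Walking through the pattern:
  Position 0: '(' -> group #1
  Position 3: '(' -> group #2
  Position 7: '(' -> group #3
  Position 9: '(' -> group #4
  Position 14: '(' -> group #5
  Position 17: '(' -> group #6
Total capturing groups: 6

6


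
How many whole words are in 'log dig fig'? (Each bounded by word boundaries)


Word boundaries (\b) mark the start/end of each word.
Text: 'log dig fig'
Splitting by whitespace:
  Word 1: 'log'
  Word 2: 'dig'
  Word 3: 'fig'
Total whole words: 3

3


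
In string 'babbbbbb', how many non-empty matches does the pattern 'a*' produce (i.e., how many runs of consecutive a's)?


Pattern 'a*' matches zero or more a's. We want non-empty runs of consecutive a's.
String: 'babbbbbb'
Walking through the string to find runs of a's:
  Run 1: positions 1-1 -> 'a'
Non-empty runs found: ['a']
Count: 1

1


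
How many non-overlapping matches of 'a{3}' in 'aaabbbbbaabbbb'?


Pattern 'a{3}' matches exactly 3 consecutive a's (greedy, non-overlapping).
String: 'aaabbbbbaabbbb'
Scanning for runs of a's:
  Run at pos 0: 'aaa' (length 3) -> 1 match(es)
  Run at pos 8: 'aa' (length 2) -> 0 match(es)
Matches found: ['aaa']
Total: 1

1


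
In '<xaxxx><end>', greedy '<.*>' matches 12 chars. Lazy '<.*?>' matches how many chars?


Greedy '<.*>' tries to match as MUCH as possible.
Lazy '<.*?>' tries to match as LITTLE as possible.

String: '<xaxxx><end>'
Greedy '<.*>' starts at first '<' and extends to the LAST '>': '<xaxxx><end>' (12 chars)
Lazy '<.*?>' starts at first '<' and stops at the FIRST '>': '<xaxxx>' (7 chars)

7


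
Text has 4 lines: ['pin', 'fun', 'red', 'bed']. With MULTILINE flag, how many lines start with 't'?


With MULTILINE flag, ^ matches the start of each line.
Lines: ['pin', 'fun', 'red', 'bed']
Checking which lines start with 't':
  Line 1: 'pin' -> no
  Line 2: 'fun' -> no
  Line 3: 'red' -> no
  Line 4: 'bed' -> no
Matching lines: []
Count: 0

0


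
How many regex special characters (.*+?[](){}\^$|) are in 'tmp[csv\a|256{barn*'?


Regex special characters are: . * + ? [ ] ( ) { } \ ^ $ |
Scanning 'tmp[csv\a|256{barn*':
  pos 3: '[' -> SPECIAL
  pos 7: '\' -> SPECIAL
  pos 9: '|' -> SPECIAL
  pos 13: '{' -> SPECIAL
  pos 18: '*' -> SPECIAL
Special chars found: ['[', '\\', '|', '{', '*']
Total: 5

5


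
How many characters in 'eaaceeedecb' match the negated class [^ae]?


Negated class [^ae] matches any char NOT in {a, e}
Scanning 'eaaceeedecb':
  pos 0: 'e' -> no (excluded)
  pos 1: 'a' -> no (excluded)
  pos 2: 'a' -> no (excluded)
  pos 3: 'c' -> MATCH
  pos 4: 'e' -> no (excluded)
  pos 5: 'e' -> no (excluded)
  pos 6: 'e' -> no (excluded)
  pos 7: 'd' -> MATCH
  pos 8: 'e' -> no (excluded)
  pos 9: 'c' -> MATCH
  pos 10: 'b' -> MATCH
Total matches: 4

4


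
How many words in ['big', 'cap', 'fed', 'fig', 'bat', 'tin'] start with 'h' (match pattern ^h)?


Pattern ^h anchors to start of word. Check which words begin with 'h':
  'big' -> no
  'cap' -> no
  'fed' -> no
  'fig' -> no
  'bat' -> no
  'tin' -> no
Matching words: []
Count: 0

0


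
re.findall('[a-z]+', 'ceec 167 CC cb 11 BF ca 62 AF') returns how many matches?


Pattern '[a-z]+' finds one or more lowercase letters.
Text: 'ceec 167 CC cb 11 BF ca 62 AF'
Scanning for matches:
  Match 1: 'ceec'
  Match 2: 'cb'
  Match 3: 'ca'
Total matches: 3

3


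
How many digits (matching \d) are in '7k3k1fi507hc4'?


\d matches any digit 0-9.
Scanning '7k3k1fi507hc4':
  pos 0: '7' -> DIGIT
  pos 2: '3' -> DIGIT
  pos 4: '1' -> DIGIT
  pos 7: '5' -> DIGIT
  pos 8: '0' -> DIGIT
  pos 9: '7' -> DIGIT
  pos 12: '4' -> DIGIT
Digits found: ['7', '3', '1', '5', '0', '7', '4']
Total: 7

7


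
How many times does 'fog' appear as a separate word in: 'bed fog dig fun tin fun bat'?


Scanning each word for exact match 'fog':
  Word 1: 'bed' -> no
  Word 2: 'fog' -> MATCH
  Word 3: 'dig' -> no
  Word 4: 'fun' -> no
  Word 5: 'tin' -> no
  Word 6: 'fun' -> no
  Word 7: 'bat' -> no
Total matches: 1

1


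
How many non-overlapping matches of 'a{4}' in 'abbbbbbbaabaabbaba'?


Pattern 'a{4}' matches exactly 4 consecutive a's (greedy, non-overlapping).
String: 'abbbbbbbaabaabbaba'
Scanning for runs of a's:
  Run at pos 0: 'a' (length 1) -> 0 match(es)
  Run at pos 8: 'aa' (length 2) -> 0 match(es)
  Run at pos 11: 'aa' (length 2) -> 0 match(es)
  Run at pos 15: 'a' (length 1) -> 0 match(es)
  Run at pos 17: 'a' (length 1) -> 0 match(es)
Matches found: []
Total: 0

0


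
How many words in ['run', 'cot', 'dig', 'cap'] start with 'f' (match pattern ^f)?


Pattern ^f anchors to start of word. Check which words begin with 'f':
  'run' -> no
  'cot' -> no
  'dig' -> no
  'cap' -> no
Matching words: []
Count: 0

0


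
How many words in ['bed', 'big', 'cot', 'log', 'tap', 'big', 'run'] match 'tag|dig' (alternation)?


Alternation 'tag|dig' matches either 'tag' or 'dig'.
Checking each word:
  'bed' -> no
  'big' -> no
  'cot' -> no
  'log' -> no
  'tap' -> no
  'big' -> no
  'run' -> no
Matches: []
Count: 0

0


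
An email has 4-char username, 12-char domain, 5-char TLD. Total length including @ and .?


An email address has format: username@domain.tld
Username length: 4
'@' character: 1
Domain length: 12
'.' character: 1
TLD length: 5
Total = 4 + 1 + 12 + 1 + 5 = 23

23


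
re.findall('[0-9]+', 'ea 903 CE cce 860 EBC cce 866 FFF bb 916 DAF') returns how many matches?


Pattern '[0-9]+' finds one or more digits.
Text: 'ea 903 CE cce 860 EBC cce 866 FFF bb 916 DAF'
Scanning for matches:
  Match 1: '903'
  Match 2: '860'
  Match 3: '866'
  Match 4: '916'
Total matches: 4

4


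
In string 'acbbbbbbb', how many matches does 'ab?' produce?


Pattern 'ab?' matches 'a' optionally followed by 'b'.
String: 'acbbbbbbb'
Scanning left to right for 'a' then checking next char:
  Match 1: 'a' (a not followed by b)
Total matches: 1

1


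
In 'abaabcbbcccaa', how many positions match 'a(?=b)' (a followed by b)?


Lookahead 'a(?=b)' matches 'a' only when followed by 'b'.
String: 'abaabcbbcccaa'
Checking each position where char is 'a':
  pos 0: 'a' -> MATCH (next='b')
  pos 2: 'a' -> no (next='a')
  pos 3: 'a' -> MATCH (next='b')
  pos 11: 'a' -> no (next='a')
Matching positions: [0, 3]
Count: 2

2
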